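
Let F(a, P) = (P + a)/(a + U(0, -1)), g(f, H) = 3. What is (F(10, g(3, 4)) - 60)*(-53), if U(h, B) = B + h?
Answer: 27931/9 ≈ 3103.4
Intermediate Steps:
F(a, P) = (P + a)/(-1 + a) (F(a, P) = (P + a)/(a + (-1 + 0)) = (P + a)/(a - 1) = (P + a)/(-1 + a))
(F(10, g(3, 4)) - 60)*(-53) = ((3 + 10)/(-1 + 10) - 60)*(-53) = (13/9 - 60)*(-53) = -527/9*(-53) = 27931/9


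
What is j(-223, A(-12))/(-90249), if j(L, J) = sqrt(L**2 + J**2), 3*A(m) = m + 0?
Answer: -sqrt(49745)/90249 ≈ -0.0024713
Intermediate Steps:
A(m) = m/3 (A(m) = (m + 0)/3 = m/3)
j(L, J) = sqrt(J**2 + L**2)
j(-223, A(-12))/(-90249) = sqrt(((1/3)*(-12))**2 + (-223)**2)/(-90249) = sqrt((-4)**2 + 49729)*(-1/90249) = sqrt(16 + 49729)*(-1/90249) = sqrt(49745)*(-1/90249) = -sqrt(49745)/90249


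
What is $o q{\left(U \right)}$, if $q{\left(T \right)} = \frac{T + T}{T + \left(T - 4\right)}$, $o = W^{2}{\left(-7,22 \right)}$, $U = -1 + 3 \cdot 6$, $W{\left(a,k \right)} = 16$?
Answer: $\frac{4352}{15} \approx 290.13$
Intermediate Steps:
$U = 17$ ($U = -1 + 18 = 17$)
$o = 256$ ($o = 16^{2} = 256$)
$q{\left(T \right)} = \frac{2 T}{-4 + 2 T}$ ($q{\left(T \right)} = \frac{2 T}{T + \left(T - 4\right)} = \frac{2 T}{T + \left(-4 + T\right)} = \frac{2 T}{-4 + 2 T}$)
$o q{\left(U \right)} = 256 \frac{17}{-2 + 17} = 256 \cdot \frac{17}{15} = \frac{4352}{15}$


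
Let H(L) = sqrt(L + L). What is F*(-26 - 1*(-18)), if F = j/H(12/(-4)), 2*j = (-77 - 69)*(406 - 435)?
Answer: 8468*I*sqrt(6)/3 ≈ 6914.1*I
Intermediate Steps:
j = 2117 (j = ((-77 - 69)*(406 - 435))/2 = (-146*(-29))/2 = (1/2)*4234 = 2117)
H(L) = sqrt(2)*sqrt(L) (H(L) = sqrt(2*L) = sqrt(2)*sqrt(L))
F = -2117*I*sqrt(6)/6 (F = 2117/((sqrt(2)*sqrt(12/(-4)))) = 2117/((sqrt(2)*sqrt(12*(-1/4)))) = 2117/((sqrt(2)*sqrt(-3))) = 2117/((sqrt(2)*(I*sqrt(3)))) = 2117/((I*sqrt(6))) = 2117*(-I*sqrt(6)/6) = -2117*I*sqrt(6)/6 ≈ -864.26*I)
F*(-26 - 1*(-18)) = (-2117*I*sqrt(6)/6)*(-26 - 1*(-18)) = (-2117*I*sqrt(6)/6)*(-26 + 18) = -2117*I*sqrt(6)/6*(-8) = 8468*I*sqrt(6)/3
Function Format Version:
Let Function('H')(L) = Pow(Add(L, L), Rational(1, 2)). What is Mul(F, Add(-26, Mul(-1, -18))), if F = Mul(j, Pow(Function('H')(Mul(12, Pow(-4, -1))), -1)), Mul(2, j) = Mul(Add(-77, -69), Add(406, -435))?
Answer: Mul(Rational(8468, 3), I, Pow(6, Rational(1, 2))) ≈ Mul(6914.1, I)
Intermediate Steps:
j = 2117 (j = Mul(Rational(1, 2), Mul(Add(-77, -69), Add(406, -435))) = Mul(Rational(1, 2), Mul(-146, -29)) = Mul(Rational(1, 2), 4234) = 2117)
Function('H')(L) = Mul(Pow(2, Rational(1, 2)), Pow(L, Rational(1, 2))) (Function('H')(L) = Pow(Mul(2, L), Rational(1, 2)) = Mul(Pow(2, Rational(1, 2)), Pow(L, Rational(1, 2))))
F = Mul(Rational(-2117, 6), I, Pow(6, Rational(1, 2))) (F = Mul(2117, Pow(Mul(Pow(2, Rational(1, 2)), Pow(Mul(12, Pow(-4, -1)), Rational(1, 2))), -1)) = Mul(2117, Pow(Mul(Pow(2, Rational(1, 2)), Pow(Mul(12, Rational(-1, 4)), Rational(1, 2))), -1)) = Mul(2117, Pow(Mul(Pow(2, Rational(1, 2)), Pow(-3, Rational(1, 2))), -1)) = Mul(2117, Pow(Mul(Pow(2, Rational(1, 2)), Mul(I, Pow(3, Rational(1, 2)))), -1)) = Mul(2117, Pow(Mul(I, Pow(6, Rational(1, 2))), -1)) = Mul(2117, Mul(Rational(-1, 6), I, Pow(6, Rational(1, 2)))) = Mul(Rational(-2117, 6), I, Pow(6, Rational(1, 2))) ≈ Mul(-864.26, I))
Mul(F, Add(-26, Mul(-1, -18))) = Mul(Mul(Rational(-2117, 6), I, Pow(6, Rational(1, 2))), Add(-26, Mul(-1, -18))) = Mul(Mul(Rational(-2117, 6), I, Pow(6, Rational(1, 2))), Add(-26, 18)) = Mul(Mul(Rational(-2117, 6), I, Pow(6, Rational(1, 2))), -8) = Mul(Rational(8468, 3), I, Pow(6, Rational(1, 2)))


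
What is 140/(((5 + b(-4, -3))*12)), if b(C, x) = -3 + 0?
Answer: 35/6 ≈ 5.8333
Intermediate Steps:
b(C, x) = -3
140/(((5 + b(-4, -3))*12)) = 140/(((5 - 3)*12)) = 140/((2*12)) = 140/24 = 140*(1/24) = 35/6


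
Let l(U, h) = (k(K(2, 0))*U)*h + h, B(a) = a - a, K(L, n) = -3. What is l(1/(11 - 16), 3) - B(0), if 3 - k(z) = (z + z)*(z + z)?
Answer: 114/5 ≈ 22.800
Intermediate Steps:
k(z) = 3 - 4*z**2 (k(z) = 3 - (z + z)*(z + z) = 3 - 2*z*2*z = 3 - 4*z**2)
B(a) = 0
l(U, h) = h - 33*U*h (l(U, h) = ((3 - 4*(-3)**2)*U)*h + h = ((3 - 4*9)*U)*h + h = ((3 - 36)*U)*h + h = (-33*U)*h + h = -33*U*h + h = h - 33*U*h)
l(1/(11 - 16), 3) - B(0) = 3*(1 - 33/(11 - 16)) - 1*0 = 3*(1 - 33/(-5)) + 0 = 3*(1 - 33*(-1/5)) + 0 = 3*(1 + 33/5) + 0 = 3*(38/5) + 0 = 114/5 + 0 = 114/5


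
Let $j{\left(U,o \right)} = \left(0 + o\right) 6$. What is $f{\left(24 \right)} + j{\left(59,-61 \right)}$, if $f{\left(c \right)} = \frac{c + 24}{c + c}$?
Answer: $-365$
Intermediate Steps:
$j{\left(U,o \right)} = 6 o$ ($j{\left(U,o \right)} = o 6 = 6 o$)
$f{\left(c \right)} = \frac{24 + c}{2 c}$
$f{\left(24 \right)} + j{\left(59,-61 \right)} = \frac{24 + 24}{2 \cdot 24} + 6 \left(-61\right) = \frac{1}{2} \cdot \frac{1}{24} \cdot 48 - 366 = 1 - 366 = -365$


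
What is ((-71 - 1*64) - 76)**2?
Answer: 44521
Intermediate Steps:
((-71 - 1*64) - 76)**2 = ((-71 - 64) - 76)**2 = (-135 - 76)**2 = (-211)**2 = 44521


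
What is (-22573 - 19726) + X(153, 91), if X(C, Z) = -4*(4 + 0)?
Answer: -42315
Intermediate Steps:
X(C, Z) = -16 (X(C, Z) = -4*4 = -16)
(-22573 - 19726) + X(153, 91) = (-22573 - 19726) - 16 = -42299 - 16 = -42315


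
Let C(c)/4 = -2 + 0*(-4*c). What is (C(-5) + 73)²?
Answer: 4225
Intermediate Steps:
C(c) = -8 (C(c) = 4*(-2 + 0*(-4*c)) = 4*(-2 + 0) = 4*(-2) = -8)
(C(-5) + 73)² = (-8 + 73)² = 65² = 4225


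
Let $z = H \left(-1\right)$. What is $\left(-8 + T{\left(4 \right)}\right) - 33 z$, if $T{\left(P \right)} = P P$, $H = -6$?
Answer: $-190$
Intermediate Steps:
$T{\left(P \right)} = P^{2}$
$z = 6$ ($z = \left(-6\right) \left(-1\right) = 6$)
$\left(-8 + T{\left(4 \right)}\right) - 33 z = \left(-8 + 4^{2}\right) - 198 = \left(-8 + 16\right) - 198 = 8 - 198 = -190$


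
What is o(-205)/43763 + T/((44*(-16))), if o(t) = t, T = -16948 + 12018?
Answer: 107803635/15404576 ≈ 6.9982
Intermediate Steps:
T = -4930
o(-205)/43763 + T/((44*(-16))) = -205/43763 - 4930/(44*(-16)) = -205*1/43763 - 4930/(-704) = -205/43763 - 4930*(-1/704) = -205/43763 + 2465/352 = 107803635/15404576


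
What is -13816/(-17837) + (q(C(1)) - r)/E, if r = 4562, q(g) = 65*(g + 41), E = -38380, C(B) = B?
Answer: 140733866/171146015 ≈ 0.82230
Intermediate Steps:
q(g) = 2665 + 65*g (q(g) = 65*(41 + g) = 2665 + 65*g)
-13816/(-17837) + (q(C(1)) - r)/E = -13816/(-17837) + ((2665 + 65*1) - 1*4562)/(-38380) = -13816*(-1/17837) + ((2665 + 65) - 4562)*(-1/38380) = 13816/17837 + (2730 - 4562)*(-1/38380) = 13816/17837 - 1832*(-1/38380) = 13816/17837 + 458/9595 = 140733866/171146015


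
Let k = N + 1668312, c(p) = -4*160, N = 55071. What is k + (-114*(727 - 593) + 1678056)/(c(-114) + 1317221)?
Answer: 324139282329/188083 ≈ 1.7234e+6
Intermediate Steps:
c(p) = -640
k = 1723383 (k = 55071 + 1668312 = 1723383)
k + (-114*(727 - 593) + 1678056)/(c(-114) + 1317221) = 1723383 + (-114*(727 - 593) + 1678056)/(-640 + 1317221) = 1723383 + (-114*134 + 1678056)/1316581 = 1723383 + (-15276 + 1678056)*(1/1316581) = 1723383 + 1662780*(1/1316581) = 1723383 + 237540/188083 = 324139282329/188083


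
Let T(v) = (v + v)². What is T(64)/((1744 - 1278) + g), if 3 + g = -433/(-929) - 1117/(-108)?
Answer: 1643839488/47538173 ≈ 34.579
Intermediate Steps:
T(v) = 4*v² (T(v) = (2*v)² = 4*v²)
g = 783461/100332 (g = -3 + (-433/(-929) - 1117/(-108)) = -3 + (-433*(-1/929) - 1117*(-1/108)) = -3 + (433/929 + 1117/108) = -3 + 1084457/100332 = 783461/100332 ≈ 7.8087)
T(64)/((1744 - 1278) + g) = (4*64²)/((1744 - 1278) + 783461/100332) = (4*4096)/(466 + 783461/100332) = 16384/(47538173/100332) = 16384*(100332/47538173) = 1643839488/47538173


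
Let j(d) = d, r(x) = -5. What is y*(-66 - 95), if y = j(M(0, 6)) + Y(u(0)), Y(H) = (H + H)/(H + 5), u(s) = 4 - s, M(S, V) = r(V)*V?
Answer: 42182/9 ≈ 4686.9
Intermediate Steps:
M(S, V) = -5*V
Y(H) = 2*H/(5 + H) (Y(H) = (2*H)/(5 + H) = 2*H/(5 + H))
y = -262/9 (y = -5*6 + 2*(4 - 1*0)/(5 + (4 - 1*0)) = -30 + 2*(4 + 0)/(5 + (4 + 0)) = -30 + 2*4/(5 + 4) = -30 + 2*4/9 = -30 + 2*4*(⅑) = -30 + 8/9 = -262/9 ≈ -29.111)
y*(-66 - 95) = -262*(-66 - 95)/9 = -262/9*(-161) = 42182/9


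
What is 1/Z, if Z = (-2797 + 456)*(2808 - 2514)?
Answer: -1/688254 ≈ -1.4530e-6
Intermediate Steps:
Z = -688254 (Z = -2341*294 = -688254)
1/Z = 1/(-688254) = -1/688254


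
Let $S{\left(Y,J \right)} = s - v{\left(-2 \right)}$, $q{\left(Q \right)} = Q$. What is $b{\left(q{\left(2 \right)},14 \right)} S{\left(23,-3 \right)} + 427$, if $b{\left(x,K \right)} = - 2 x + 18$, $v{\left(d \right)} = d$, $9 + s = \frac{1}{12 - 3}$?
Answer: $\frac{2975}{9} \approx 330.56$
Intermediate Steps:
$s = - \frac{80}{9}$ ($s = -9 + \frac{1}{12 - 3} = -9 + \frac{1}{9} = - \frac{80}{9} \approx -8.8889$)
$S{\left(Y,J \right)} = - \frac{62}{9}$ ($S{\left(Y,J \right)} = - \frac{80}{9} - -2 = - \frac{80}{9} + 2 = - \frac{62}{9}$)
$b{\left(x,K \right)} = 18 - 2 x$
$b{\left(q{\left(2 \right)},14 \right)} S{\left(23,-3 \right)} + 427 = \left(18 - 4\right) \left(- \frac{62}{9}\right) + 427 = 14 \left(- \frac{62}{9}\right) + 427 = - \frac{868}{9} + 427 = \frac{2975}{9}$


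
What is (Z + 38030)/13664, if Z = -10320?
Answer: 13855/6832 ≈ 2.0280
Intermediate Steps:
(Z + 38030)/13664 = (-10320 + 38030)/13664 = 27710*(1/13664) = 13855/6832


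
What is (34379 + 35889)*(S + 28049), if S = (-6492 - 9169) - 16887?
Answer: -316135732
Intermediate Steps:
S = -32548 (S = -15661 - 16887 = -32548)
(34379 + 35889)*(S + 28049) = (34379 + 35889)*(-32548 + 28049) = 70268*(-4499) = -316135732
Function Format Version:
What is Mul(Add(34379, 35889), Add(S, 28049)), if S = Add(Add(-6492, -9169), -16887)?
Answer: -316135732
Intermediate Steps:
S = -32548 (S = Add(-15661, -16887) = -32548)
Mul(Add(34379, 35889), Add(S, 28049)) = Mul(Add(34379, 35889), Add(-32548, 28049)) = Mul(70268, -4499) = -316135732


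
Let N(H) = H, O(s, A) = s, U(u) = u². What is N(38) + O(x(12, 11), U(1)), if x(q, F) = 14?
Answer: 52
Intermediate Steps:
N(38) + O(x(12, 11), U(1)) = 38 + 14 = 52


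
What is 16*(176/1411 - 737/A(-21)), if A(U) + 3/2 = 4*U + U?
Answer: 33876832/300543 ≈ 112.72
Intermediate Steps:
A(U) = -3/2 + 5*U (A(U) = -3/2 + (4*U + U) = -3/2 + 5*U)
16*(176/1411 - 737/A(-21)) = 16*(176/1411 - 737/(-3/2 + 5*(-21))) = 16*(176*(1/1411) - 737/(-3/2 - 105)) = 16*(176/1411 - 737/(-213/2)) = 16*(176/1411 - 737*(-2/213)) = 16*(176/1411 + 1474/213) = 16*(2117302/300543) = 33876832/300543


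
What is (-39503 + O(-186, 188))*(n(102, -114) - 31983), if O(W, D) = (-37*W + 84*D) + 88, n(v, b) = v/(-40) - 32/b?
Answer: 610430548387/1140 ≈ 5.3547e+8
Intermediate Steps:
n(v, b) = -32/b - v/40 (n(v, b) = v*(-1/40) - 32/b = -v/40 - 32/b = -32/b - v/40)
O(W, D) = 88 - 37*W + 84*D
(-39503 + O(-186, 188))*(n(102, -114) - 31983) = (-39503 + (88 - 37*(-186) + 84*188))*((-32/(-114) - 1/40*102) - 31983) = (-39503 + (88 + 6882 + 15792))*((-32*(-1/114) - 51/20) - 31983) = (-39503 + 22762)*((16/57 - 51/20) - 31983) = -16741*(-2587/1140 - 31983) = -16741*(-36463207/1140) = 610430548387/1140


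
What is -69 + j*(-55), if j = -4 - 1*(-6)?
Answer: -179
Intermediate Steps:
j = 2 (j = -4 + 6 = 2)
-69 + j*(-55) = -69 + 2*(-55) = -69 - 110 = -179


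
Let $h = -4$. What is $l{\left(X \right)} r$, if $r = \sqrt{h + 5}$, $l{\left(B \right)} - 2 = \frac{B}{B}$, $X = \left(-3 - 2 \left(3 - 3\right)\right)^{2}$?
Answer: $3$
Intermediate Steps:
$X = 9$ ($X = \left(-3 - 0\right)^{2} = \left(-3 + 0\right)^{2} = \left(-3\right)^{2} = 9$)
$l{\left(B \right)} = 3$ ($l{\left(B \right)} = 2 + \frac{B}{B} = 2 + 1 = 3$)
$r = 1$ ($r = \sqrt{-4 + 5} = \sqrt{1} = 1$)
$l{\left(X \right)} r = 3 \cdot 1 = 3$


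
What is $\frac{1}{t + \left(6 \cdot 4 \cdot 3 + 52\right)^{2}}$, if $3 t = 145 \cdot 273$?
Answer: $\frac{1}{28571} \approx 3.5 \cdot 10^{-5}$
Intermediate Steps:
$t = 13195$ ($t = \frac{145 \cdot 273}{3} = \frac{1}{3} \cdot 39585 = 13195$)
$\frac{1}{t + \left(6 \cdot 4 \cdot 3 + 52\right)^{2}} = \frac{1}{13195 + \left(6 \cdot 4 \cdot 3 + 52\right)^{2}} = \frac{1}{13195 + \left(24 \cdot 3 + 52\right)^{2}} = \frac{1}{13195 + \left(72 + 52\right)^{2}} = \frac{1}{13195 + 124^{2}} = \frac{1}{13195 + 15376} = \frac{1}{28571}$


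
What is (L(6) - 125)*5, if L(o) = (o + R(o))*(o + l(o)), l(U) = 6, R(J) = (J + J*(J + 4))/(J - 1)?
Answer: 527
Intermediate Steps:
R(J) = (J + J*(4 + J))/(-1 + J)
L(o) = (6 + o)*(o + o*(5 + o)/(-1 + o)) (L(o) = (o + o*(5 + o)/(-1 + o))*(o + 6) = (o + o*(5 + o)/(-1 + o))*(6 + o) = (6 + o)*(o + o*(5 + o)/(-1 + o)))
(L(6) - 125)*5 = (2*6*(12 + 6² + 8*6)/(-1 + 6) - 125)*5 = (2*6*(12 + 36 + 48)/5 - 125)*5 = (2*6*(⅕)*96 - 125)*5 = (1152/5 - 125)*5 = (527/5)*5 = 527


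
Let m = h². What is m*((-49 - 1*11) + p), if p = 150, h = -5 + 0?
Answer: 2250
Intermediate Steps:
h = -5
m = 25 (m = (-5)² = 25)
m*((-49 - 1*11) + p) = 25*((-49 - 1*11) + 150) = 25*((-49 - 11) + 150) = 25*(-60 + 150) = 25*90 = 2250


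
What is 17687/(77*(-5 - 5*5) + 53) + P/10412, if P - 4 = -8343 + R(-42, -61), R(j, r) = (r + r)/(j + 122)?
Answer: -427329703/49473440 ≈ -8.6376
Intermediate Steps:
R(j, r) = 2*r/(122 + j) (R(j, r) = (2*r)/(122 + j) = 2*r/(122 + j))
P = -333621/40 (P = 4 + (-8343 + 2*(-61)/(122 - 42)) = 4 + (-8343 + 2*(-61)/80) = 4 + (-8343 + 2*(-61)*(1/80)) = 4 + (-8343 - 61/40) = 4 - 333781/40 = -333621/40 ≈ -8340.5)
17687/(77*(-5 - 5*5) + 53) + P/10412 = 17687/(77*(-5 - 5*5) + 53) - 333621/40/10412 = 17687/(77*(-5 - 25) + 53) - 333621/40*1/10412 = 17687/(77*(-30) + 53) - 17559/21920 = 17687/(-2310 + 53) - 17559/21920 = 17687/(-2257) - 17559/21920 = 17687*(-1/2257) - 17559/21920 = -17687/2257 - 17559/21920 = -427329703/49473440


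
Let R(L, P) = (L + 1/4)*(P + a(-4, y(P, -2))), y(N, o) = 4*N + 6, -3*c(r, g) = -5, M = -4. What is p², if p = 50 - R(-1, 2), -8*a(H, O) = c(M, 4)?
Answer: 2699449/1024 ≈ 2636.2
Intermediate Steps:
c(r, g) = 5/3 (c(r, g) = -⅓*(-5) = 5/3)
y(N, o) = 6 + 4*N
a(H, O) = -5/24 (a(H, O) = -⅛*5/3 = -5/24)
R(L, P) = (-5/24 + P)*(¼ + L) (R(L, P) = (L + 1/4)*(P - 5/24) = (L + ¼)*(-5/24 + P) = (¼ + L)*(-5/24 + P) = (-5/24 + P)*(¼ + L))
p = 1643/32 (p = 50 - (-5/96 - 5/24*(-1) + (¼)*2 - 1*2) = 50 - (-5/96 + 5/24 + ½ - 2) = 50 - 1*(-43/32) = 50 + 43/32 = 1643/32 ≈ 51.344)
p² = (1643/32)² = 2699449/1024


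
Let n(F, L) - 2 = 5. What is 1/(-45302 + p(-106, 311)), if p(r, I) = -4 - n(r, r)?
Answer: -1/45313 ≈ -2.2069e-5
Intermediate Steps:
n(F, L) = 7 (n(F, L) = 2 + 5 = 7)
p(r, I) = -11 (p(r, I) = -4 - 1*7 = -4 - 7 = -11)
1/(-45302 + p(-106, 311)) = 1/(-45302 - 11) = 1/(-45313) = -1/45313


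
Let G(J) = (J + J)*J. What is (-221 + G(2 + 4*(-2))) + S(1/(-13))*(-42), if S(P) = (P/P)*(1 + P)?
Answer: -2441/13 ≈ -187.77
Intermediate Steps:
S(P) = 1 + P (S(P) = 1*(1 + P) = 1 + P)
G(J) = 2*J**2 (G(J) = (2*J)*J = 2*J**2)
(-221 + G(2 + 4*(-2))) + S(1/(-13))*(-42) = (-221 + 2*(2 + 4*(-2))**2) + (1 + 1/(-13))*(-42) = (-221 + 2*(2 - 8)**2) + (1 - 1/13)*(-42) = (-221 + 2*(-6)**2) + (12/13)*(-42) = (-221 + 2*36) - 504/13 = (-221 + 72) - 504/13 = -149 - 504/13 = -2441/13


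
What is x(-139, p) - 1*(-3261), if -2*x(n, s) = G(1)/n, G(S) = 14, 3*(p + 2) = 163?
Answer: 453286/139 ≈ 3261.1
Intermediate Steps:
p = 157/3 (p = -2 + (⅓)*163 = -2 + 163/3 = 157/3 ≈ 52.333)
x(n, s) = -7/n
x(-139, p) - 1*(-3261) = -7/(-139) - 1*(-3261) = -7*(-1/139) + 3261 = 7/139 + 3261 = 453286/139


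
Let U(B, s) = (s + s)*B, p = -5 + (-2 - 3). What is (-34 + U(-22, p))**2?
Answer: 164836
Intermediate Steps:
p = -10 (p = -5 - 5 = -10)
U(B, s) = 2*B*s (U(B, s) = (2*s)*B = 2*B*s)
(-34 + U(-22, p))**2 = (-34 + 2*(-22)*(-10))**2 = (-34 + 440)**2 = 406**2 = 164836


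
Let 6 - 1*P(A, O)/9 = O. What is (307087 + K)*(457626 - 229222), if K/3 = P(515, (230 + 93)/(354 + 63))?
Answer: 9753925212416/139 ≈ 7.0172e+10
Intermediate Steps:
P(A, O) = 54 - 9*O
K = 19611/139 (K = 3*(54 - 9*(230 + 93)/(354 + 63)) = 3*(54 - 2907/417) = 3*(54 - 9*323/417) = 3*(54 - 969/139) = 3*(6537/139) = 19611/139 ≈ 141.09)
(307087 + K)*(457626 - 229222) = (307087 + 19611/139)*(457626 - 229222) = (42704704/139)*228404 = 9753925212416/139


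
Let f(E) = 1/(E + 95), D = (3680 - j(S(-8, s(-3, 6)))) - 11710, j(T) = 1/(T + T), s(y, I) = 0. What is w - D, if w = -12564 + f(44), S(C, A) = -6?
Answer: -7562839/1668 ≈ -4534.1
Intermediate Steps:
j(T) = 1/(2*T)
D = -96359/12 (D = (3680 - 1/(2*(-6))) - 11710 = (3680 - (-1)/(2*6)) - 11710 = (3680 - 1*(-1/12)) - 11710 = (3680 + 1/12) - 11710 = 44161/12 - 11710 = -96359/12 ≈ -8029.9)
f(E) = 1/(95 + E)
w = -1746395/139 (w = -12564 + 1/(95 + 44) = -12564 + 1/139 = -1746395/139 ≈ -12564.)
w - D = -1746395/139 - 1*(-96359/12) = -1746395/139 + 96359/12 = -7562839/1668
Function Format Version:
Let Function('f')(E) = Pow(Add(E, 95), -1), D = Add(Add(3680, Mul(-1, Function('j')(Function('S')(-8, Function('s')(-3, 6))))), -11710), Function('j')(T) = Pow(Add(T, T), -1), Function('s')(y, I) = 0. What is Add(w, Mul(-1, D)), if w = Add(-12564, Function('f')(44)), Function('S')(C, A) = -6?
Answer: Rational(-7562839, 1668) ≈ -4534.1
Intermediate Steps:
Function('j')(T) = Mul(Rational(1, 2), Pow(T, -1)) (Function('j')(T) = Pow(Mul(2, T), -1) = Mul(Rational(1, 2), Pow(T, -1)))
D = Rational(-96359, 12) (D = Add(Add(3680, Mul(-1, Mul(Rational(1, 2), Pow(-6, -1)))), -11710) = Add(Add(3680, Mul(-1, Mul(Rational(1, 2), Rational(-1, 6)))), -11710) = Add(Add(3680, Mul(-1, Rational(-1, 12))), -11710) = Add(Add(3680, Rational(1, 12)), -11710) = Add(Rational(44161, 12), -11710) = Rational(-96359, 12) ≈ -8029.9)
Function('f')(E) = Pow(Add(95, E), -1)
w = Rational(-1746395, 139) (w = Add(-12564, Pow(Add(95, 44), -1)) = Add(-12564, Pow(139, -1)) = Add(-12564, Rational(1, 139)) = Rational(-1746395, 139) ≈ -12564.)
Add(w, Mul(-1, D)) = Add(Rational(-1746395, 139), Mul(-1, Rational(-96359, 12))) = Add(Rational(-1746395, 139), Rational(96359, 12)) = Rational(-7562839, 1668)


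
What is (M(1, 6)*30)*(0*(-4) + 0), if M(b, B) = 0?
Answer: 0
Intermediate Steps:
(M(1, 6)*30)*(0*(-4) + 0) = (0*30)*(0*(-4) + 0) = 0*(0 + 0) = 0*0 = 0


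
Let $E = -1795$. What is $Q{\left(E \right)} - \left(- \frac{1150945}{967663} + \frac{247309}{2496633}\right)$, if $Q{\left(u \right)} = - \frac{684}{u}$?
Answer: $\frac{6380820196292246}{4336539384728805} \approx 1.4714$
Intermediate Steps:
$Q{\left(E \right)} - \left(- \frac{1150945}{967663} + \frac{247309}{2496633}\right) = - \frac{684}{-1795} - \left(- \frac{1150945}{967663} + \frac{247309}{2496633}\right) = \left(-684\right) \left(- \frac{1}{1795}\right) - - \frac{2634175499318}{2415899378679} = \frac{684}{1795} + \left(- \frac{247309}{2496633} + \frac{1150945}{967663}\right) = \frac{684}{1795} + \frac{2634175499318}{2415899378679} = \frac{6380820196292246}{4336539384728805}$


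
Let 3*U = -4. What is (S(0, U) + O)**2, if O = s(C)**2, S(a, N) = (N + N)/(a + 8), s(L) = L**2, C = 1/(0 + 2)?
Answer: 169/2304 ≈ 0.073351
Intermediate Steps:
U = -4/3 (U = (1/3)*(-4) = -4/3 ≈ -1.3333)
C = 1/2 ≈ 0.50000
S(a, N) = 2*N/(8 + a) (S(a, N) = (2*N)/(8 + a) = 2*N/(8 + a))
O = 1/16 (O = ((1/2)**2)**2 = (1/4)**2 = 1/16 ≈ 0.062500)
(S(0, U) + O)**2 = (2*(-4/3)/(8 + 0) + 1/16)**2 = (2*(-4/3)/8 + 1/16)**2 = (2*(-4/3)*(1/8) + 1/16)**2 = (-1/3 + 1/16)**2 = (-13/48)**2 = 169/2304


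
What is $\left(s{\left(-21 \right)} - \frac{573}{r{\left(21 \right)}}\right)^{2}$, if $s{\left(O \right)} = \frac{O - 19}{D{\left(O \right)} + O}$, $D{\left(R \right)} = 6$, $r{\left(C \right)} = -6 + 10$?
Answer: $\frac{2845969}{144} \approx 19764.0$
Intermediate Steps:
$r{\left(C \right)} = 4$
$s{\left(O \right)} = \frac{-19 + O}{6 + O}$ ($s{\left(O \right)} = \frac{O - 19}{6 + O} = \frac{-19 + O}{6 + O}$)
$\left(s{\left(-21 \right)} - \frac{573}{r{\left(21 \right)}}\right)^{2} = \left(\frac{-19 - 21}{6 - 21} - \frac{573}{4}\right)^{2} = \left(\frac{1}{-15} \left(-40\right) - \frac{573}{4}\right)^{2} = \left(\left(- \frac{1}{15}\right) \left(-40\right) - \frac{573}{4}\right)^{2} = \left(\frac{8}{3} - \frac{573}{4}\right)^{2} = \left(- \frac{1687}{12}\right)^{2} = \frac{2845969}{144}$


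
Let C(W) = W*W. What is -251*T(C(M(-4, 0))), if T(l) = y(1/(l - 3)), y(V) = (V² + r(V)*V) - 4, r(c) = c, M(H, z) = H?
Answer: 169174/169 ≈ 1001.0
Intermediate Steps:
C(W) = W²
y(V) = -4 + 2*V² (y(V) = (V² + V*V) - 4 = (V² + V²) - 4 = 2*V² - 4 = -4 + 2*V²)
T(l) = -4 + 2/(-3 + l)² (T(l) = -4 + 2*(1/(l - 3))² = -4 + 2*(1/(-3 + l))² = -4 + 2/(-3 + l)²)
-251*T(C(M(-4, 0))) = -251*(-4 + 2/(-3 + (-4)²)²) = -251*(-4 + 2/(-3 + 16)²) = -251*(-4 + 2/13²) = -251*(-4 + 2*(1/169)) = -251*(-4 + 2/169) = -251*(-674/169) = 169174/169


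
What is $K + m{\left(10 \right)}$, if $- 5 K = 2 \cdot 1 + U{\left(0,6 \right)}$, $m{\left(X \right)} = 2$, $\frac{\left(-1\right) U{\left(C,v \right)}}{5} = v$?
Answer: $\frac{38}{5} \approx 7.6$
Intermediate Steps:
$U{\left(C,v \right)} = - 5 v$
$K = \frac{28}{5}$ ($K = - \frac{2 \cdot 1 - 30}{5} = - \frac{2 - 30}{5} = \left(- \frac{1}{5}\right) \left(-28\right) = \frac{28}{5} \approx 5.6$)
$K + m{\left(10 \right)} = \frac{28}{5} + 2 = \frac{38}{5}$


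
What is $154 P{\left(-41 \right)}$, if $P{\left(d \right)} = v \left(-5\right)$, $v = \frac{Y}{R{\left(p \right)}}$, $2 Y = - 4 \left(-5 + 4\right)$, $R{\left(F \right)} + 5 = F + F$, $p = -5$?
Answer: $\frac{308}{3} \approx 102.67$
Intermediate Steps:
$R{\left(F \right)} = -5 + 2 F$ ($R{\left(F \right)} = -5 + \left(F + F\right) = -5 + 2 F$)
$Y = 2$ ($Y = \frac{\left(-4\right) \left(-5 + 4\right)}{2} = \frac{\left(-4\right) \left(-1\right)}{2} = \frac{1}{2} \cdot 4 = 2$)
$v = - \frac{2}{15}$ ($v = \frac{2}{-5 + 2 \left(-5\right)} = \frac{2}{-5 - 10} = \frac{2}{-15} = 2 \left(- \frac{1}{15}\right) = - \frac{2}{15} \approx -0.13333$)
$P{\left(d \right)} = \frac{2}{3}$ ($P{\left(d \right)} = \left(- \frac{2}{15}\right) \left(-5\right) = \frac{2}{3}$)
$154 P{\left(-41 \right)} = 154 \cdot \frac{2}{3} = \frac{308}{3}$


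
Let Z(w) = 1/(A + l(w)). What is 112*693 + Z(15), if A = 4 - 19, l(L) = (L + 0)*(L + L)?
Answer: 33762961/435 ≈ 77616.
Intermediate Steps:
l(L) = 2*L**2 (l(L) = L*(2*L) = 2*L**2)
A = -15
Z(w) = 1/(-15 + 2*w**2)
112*693 + Z(15) = 112*693 + 1/(-15 + 2*15**2) = 77616 + 1/(-15 + 2*225) = 77616 + 1/(-15 + 450) = 77616 + 1/435 = 33762961/435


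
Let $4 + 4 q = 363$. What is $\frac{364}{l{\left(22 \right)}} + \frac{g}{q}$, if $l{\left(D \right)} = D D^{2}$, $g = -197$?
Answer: $- \frac{2064987}{955658} \approx -2.1608$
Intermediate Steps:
$q = \frac{359}{4}$ ($q = -1 + \frac{1}{4} \cdot 363 = -1 + \frac{363}{4} = \frac{359}{4} \approx 89.75$)
$l{\left(D \right)} = D^{3}$
$\frac{364}{l{\left(22 \right)}} + \frac{g}{q} = \frac{364}{22^{3}} - \frac{197}{\frac{359}{4}} = \frac{364}{10648} - \frac{788}{359} = 364 \cdot \frac{1}{10648} - \frac{788}{359} = \frac{91}{2662} - \frac{788}{359} = - \frac{2064987}{955658}$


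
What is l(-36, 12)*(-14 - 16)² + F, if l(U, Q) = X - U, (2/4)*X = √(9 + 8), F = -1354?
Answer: 31046 + 1800*√17 ≈ 38468.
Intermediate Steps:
X = 2*√17 (X = 2*√(9 + 8) = 2*√17 ≈ 8.2462)
l(U, Q) = -U + 2*√17 (l(U, Q) = 2*√17 - U = -U + 2*√17)
l(-36, 12)*(-14 - 16)² + F = (-1*(-36) + 2*√17)*(-14 - 16)² - 1354 = (36 + 2*√17)*(-30)² - 1354 = (36 + 2*√17)*900 - 1354 = (32400 + 1800*√17) - 1354 = 31046 + 1800*√17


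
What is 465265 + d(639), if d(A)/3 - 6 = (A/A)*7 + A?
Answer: 467221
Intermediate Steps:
d(A) = 39 + 3*A (d(A) = 18 + 3*((A/A)*7 + A) = 18 + 3*(1*7 + A) = 18 + 3*(7 + A) = 18 + (21 + 3*A) = 39 + 3*A)
465265 + d(639) = 465265 + (39 + 3*639) = 465265 + (39 + 1917) = 465265 + 1956 = 467221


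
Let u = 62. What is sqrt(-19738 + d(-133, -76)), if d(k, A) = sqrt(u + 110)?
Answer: sqrt(-19738 + 2*sqrt(43)) ≈ 140.45*I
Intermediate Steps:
d(k, A) = 2*sqrt(43) (d(k, A) = sqrt(62 + 110) = sqrt(172) = 2*sqrt(43))
sqrt(-19738 + d(-133, -76)) = sqrt(-19738 + 2*sqrt(43))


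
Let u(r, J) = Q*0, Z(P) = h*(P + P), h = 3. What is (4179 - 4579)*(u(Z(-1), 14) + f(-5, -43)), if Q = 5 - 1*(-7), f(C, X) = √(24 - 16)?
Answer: -800*√2 ≈ -1131.4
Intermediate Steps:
Z(P) = 6*P (Z(P) = 3*(P + P) = 3*(2*P) = 6*P)
f(C, X) = 2*√2 (f(C, X) = √8 = 2*√2)
Q = 12 (Q = 5 + 7 = 12)
u(r, J) = 0 (u(r, J) = 12*0 = 0)
(4179 - 4579)*(u(Z(-1), 14) + f(-5, -43)) = (4179 - 4579)*(0 + 2*√2) = -800*√2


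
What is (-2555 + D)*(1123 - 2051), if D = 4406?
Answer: -1717728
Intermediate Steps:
(-2555 + D)*(1123 - 2051) = (-2555 + 4406)*(1123 - 2051) = 1851*(-928) = -1717728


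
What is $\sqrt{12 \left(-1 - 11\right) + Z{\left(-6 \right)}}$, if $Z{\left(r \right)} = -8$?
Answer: $2 i \sqrt{38} \approx 12.329 i$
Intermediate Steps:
$\sqrt{12 \left(-1 - 11\right) + Z{\left(-6 \right)}} = \sqrt{12 \left(-1 - 11\right) - 8} = \sqrt{12 \left(-12\right) - 8} = \sqrt{-144 - 8} = \sqrt{-152} = 2 i \sqrt{38}$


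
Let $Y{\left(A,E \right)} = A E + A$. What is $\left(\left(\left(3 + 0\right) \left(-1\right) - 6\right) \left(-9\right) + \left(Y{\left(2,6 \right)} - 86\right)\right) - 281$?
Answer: $-272$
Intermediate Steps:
$Y{\left(A,E \right)} = A + A E$
$\left(\left(\left(3 + 0\right) \left(-1\right) - 6\right) \left(-9\right) + \left(Y{\left(2,6 \right)} - 86\right)\right) - 281 = \left(\left(\left(3 + 0\right) \left(-1\right) - 6\right) \left(-9\right) + \left(2 \left(1 + 6\right) - 86\right)\right) - 281 = \left(\left(3 \left(-1\right) - 6\right) \left(-9\right) + \left(2 \cdot 7 - 86\right)\right) - 281 = \left(\left(-3 - 6\right) \left(-9\right) + \left(14 - 86\right)\right) - 281 = \left(\left(-9\right) \left(-9\right) - 72\right) - 281 = \left(81 - 72\right) - 281 = 9 - 281 = -272$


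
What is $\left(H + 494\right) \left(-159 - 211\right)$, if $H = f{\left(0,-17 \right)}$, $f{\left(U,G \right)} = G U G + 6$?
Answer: $-185000$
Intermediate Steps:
$f{\left(U,G \right)} = 6 + U G^{2}$ ($f{\left(U,G \right)} = U G^{2} + 6 = 6 + U G^{2}$)
$H = 6$ ($H = 6 + 0 \left(-17\right)^{2} = 6 + 0 \cdot 289 = 6 + 0 = 6$)
$\left(H + 494\right) \left(-159 - 211\right) = \left(6 + 494\right) \left(-159 - 211\right) = 500 \left(-370\right) = -185000$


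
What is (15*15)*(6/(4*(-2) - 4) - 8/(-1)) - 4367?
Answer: -5359/2 ≈ -2679.5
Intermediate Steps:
(15*15)*(6/(4*(-2) - 4) - 8/(-1)) - 4367 = 225*(6/(-8 - 4) - 8*(-1)) - 4367 = 225*(6/(-12) + 8) - 4367 = 225*(6*(-1/12) + 8) - 4367 = 225*(-1/2 + 8) - 4367 = 225*(15/2) - 4367 = 3375/2 - 4367 = -5359/2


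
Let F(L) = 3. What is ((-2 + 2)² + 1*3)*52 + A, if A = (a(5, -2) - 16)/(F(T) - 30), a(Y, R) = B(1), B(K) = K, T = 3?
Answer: 1409/9 ≈ 156.56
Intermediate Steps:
a(Y, R) = 1
A = 5/9 (A = (1 - 16)/(3 - 30) = -15/(-27) = -15*(-1/27) = 5/9 ≈ 0.55556)
((-2 + 2)² + 1*3)*52 + A = ((-2 + 2)² + 1*3)*52 + 5/9 = (0² + 3)*52 + 5/9 = (0 + 3)*52 + 5/9 = 3*52 + 5/9 = 156 + 5/9 = 1409/9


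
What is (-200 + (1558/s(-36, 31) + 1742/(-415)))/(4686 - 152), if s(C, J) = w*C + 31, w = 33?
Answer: -49346532/1088511385 ≈ -0.045334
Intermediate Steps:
s(C, J) = 31 + 33*C (s(C, J) = 33*C + 31 = 31 + 33*C)
(-200 + (1558/s(-36, 31) + 1742/(-415)))/(4686 - 152) = (-200 + (1558/(31 + 33*(-36)) + 1742/(-415)))/(4686 - 152) = (-200 + (1558/(31 - 1188) + 1742*(-1/415)))/4534 = (-200 + (1558/(-1157) - 1742/415))*(1/4534) = (-200 + (1558*(-1/1157) - 1742/415))*(1/4534) = (-200 + (-1558/1157 - 1742/415))*(1/4534) = (-200 - 2662064/480155)*(1/4534) = -98693064/480155*1/4534 = -49346532/1088511385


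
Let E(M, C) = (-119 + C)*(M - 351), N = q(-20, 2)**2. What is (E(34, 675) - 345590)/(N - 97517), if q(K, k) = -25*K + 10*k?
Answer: -521842/172883 ≈ -3.0185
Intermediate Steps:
N = 270400 (N = (-25*(-20) + 10*2)**2 = (500 + 20)**2 = 520**2 = 270400)
E(M, C) = (-351 + M)*(-119 + C) (E(M, C) = (-119 + C)*(-351 + M) = (-351 + M)*(-119 + C))
(E(34, 675) - 345590)/(N - 97517) = ((41769 - 351*675 - 119*34 + 675*34) - 345590)/(270400 - 97517) = ((41769 - 236925 - 4046 + 22950) - 345590)/172883 = (-176252 - 345590)*(1/172883) = -521842*1/172883 = -521842/172883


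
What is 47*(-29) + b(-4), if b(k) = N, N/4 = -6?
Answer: -1387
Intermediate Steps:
N = -24 (N = 4*(-6) = -24)
b(k) = -24
47*(-29) + b(-4) = 47*(-29) - 24 = -1363 - 24 = -1387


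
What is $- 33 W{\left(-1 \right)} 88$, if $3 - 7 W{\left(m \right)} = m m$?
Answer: $- \frac{5808}{7} \approx -829.71$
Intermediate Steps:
$W{\left(m \right)} = \frac{3}{7} - \frac{m^{2}}{7}$ ($W{\left(m \right)} = \frac{3}{7} - \frac{m m}{7} = \frac{3}{7} - \frac{m^{2}}{7}$)
$- 33 W{\left(-1 \right)} 88 = - 33 \left(\frac{3}{7} - \frac{\left(-1\right)^{2}}{7}\right) 88 = - 33 \left(\frac{3}{7} - \frac{1}{7}\right) 88 = \left(-33\right) \frac{2}{7} \cdot 88 = \left(- \frac{66}{7}\right) 88 = - \frac{5808}{7}$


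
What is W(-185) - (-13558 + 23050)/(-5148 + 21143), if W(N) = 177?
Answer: 403089/2285 ≈ 176.41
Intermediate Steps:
W(-185) - (-13558 + 23050)/(-5148 + 21143) = 177 - (-13558 + 23050)/(-5148 + 21143) = 177 - 9492/15995 = 177 - 1*1356/2285 = 177 - 1356/2285 = 403089/2285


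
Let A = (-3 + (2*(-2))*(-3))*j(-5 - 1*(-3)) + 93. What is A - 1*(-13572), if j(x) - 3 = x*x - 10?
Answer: 13638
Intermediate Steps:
j(x) = -7 + x**2 (j(x) = 3 + (x*x - 10) = 3 + (x**2 - 10) = 3 + (-10 + x**2) = -7 + x**2)
A = 66 (A = (-3 + (2*(-2))*(-3))*(-7 + (-5 - 1*(-3))**2) + 93 = (-3 - 4*(-3))*(-7 + (-5 + 3)**2) + 93 = (-3 + 12)*(-7 + (-2)**2) + 93 = 9*(-7 + 4) + 93 = 9*(-3) + 93 = -27 + 93 = 66)
A - 1*(-13572) = 66 - 1*(-13572) = 66 + 13572 = 13638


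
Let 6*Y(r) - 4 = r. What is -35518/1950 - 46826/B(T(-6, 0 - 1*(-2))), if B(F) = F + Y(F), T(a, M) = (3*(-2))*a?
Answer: -69619601/62400 ≈ -1115.7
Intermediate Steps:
Y(r) = ⅔ + r/6
T(a, M) = -6*a
B(F) = ⅔ + 7*F/6 (B(F) = F + (⅔ + F/6) = ⅔ + 7*F/6)
-35518/1950 - 46826/B(T(-6, 0 - 1*(-2))) = -35518/1950 - 46826/(⅔ + 7*(-6*(-6))/6) = -35518*1/1950 - 46826/(⅔ + (7/6)*36) = -17759/975 - 46826/(⅔ + 42) = -17759/975 - 46826/128/3 = -17759/975 - 46826*3/128 = -17759/975 - 70239/64 = -69619601/62400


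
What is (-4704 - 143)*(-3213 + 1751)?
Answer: 7086314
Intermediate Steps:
(-4704 - 143)*(-3213 + 1751) = -4847*(-1462) = 7086314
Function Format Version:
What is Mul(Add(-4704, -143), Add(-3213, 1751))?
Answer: 7086314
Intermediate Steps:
Mul(Add(-4704, -143), Add(-3213, 1751)) = Mul(-4847, -1462) = 7086314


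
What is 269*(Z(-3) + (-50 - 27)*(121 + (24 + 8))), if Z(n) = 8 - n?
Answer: -3166130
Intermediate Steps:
269*(Z(-3) + (-50 - 27)*(121 + (24 + 8))) = 269*((8 - 1*(-3)) + (-50 - 27)*(121 + (24 + 8))) = 269*((8 + 3) - 77*(121 + 32)) = 269*(11 - 77*153) = 269*(11 - 11781) = 269*(-11770) = -3166130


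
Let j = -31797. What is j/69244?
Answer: -31797/69244 ≈ -0.45920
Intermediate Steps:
j/69244 = -31797/69244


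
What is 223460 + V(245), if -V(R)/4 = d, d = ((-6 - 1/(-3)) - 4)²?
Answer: 2007776/9 ≈ 2.2309e+5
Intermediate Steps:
d = 841/9 (d = ((-6 - 1*(-⅓)) - 4)² = ((-6 + ⅓) - 4)² = (-17/3 - 4)² = (-29/3)² = 841/9 ≈ 93.444)
V(R) = -3364/9 (V(R) = -4*841/9 = -3364/9)
223460 + V(245) = 223460 - 3364/9 = 2007776/9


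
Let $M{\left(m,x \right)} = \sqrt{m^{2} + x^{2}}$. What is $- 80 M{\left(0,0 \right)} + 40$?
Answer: $40$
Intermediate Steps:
$- 80 M{\left(0,0 \right)} + 40 = - 80 \sqrt{0^{2} + 0^{2}} + 40 = - 80 \sqrt{0 + 0} + 40 = - 80 \sqrt{0} + 40 = \left(-80\right) 0 + 40 = 0 + 40 = 40$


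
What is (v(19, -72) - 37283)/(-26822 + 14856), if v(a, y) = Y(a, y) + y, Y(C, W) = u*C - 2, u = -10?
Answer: 37547/11966 ≈ 3.1378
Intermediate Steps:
Y(C, W) = -2 - 10*C (Y(C, W) = -10*C - 2 = -2 - 10*C)
v(a, y) = -2 + y - 10*a (v(a, y) = (-2 - 10*a) + y = -2 + y - 10*a)
(v(19, -72) - 37283)/(-26822 + 14856) = ((-2 - 72 - 10*19) - 37283)/(-26822 + 14856) = ((-2 - 72 - 190) - 37283)/(-11966) = (-264 - 37283)*(-1/11966) = -37547*(-1/11966) = 37547/11966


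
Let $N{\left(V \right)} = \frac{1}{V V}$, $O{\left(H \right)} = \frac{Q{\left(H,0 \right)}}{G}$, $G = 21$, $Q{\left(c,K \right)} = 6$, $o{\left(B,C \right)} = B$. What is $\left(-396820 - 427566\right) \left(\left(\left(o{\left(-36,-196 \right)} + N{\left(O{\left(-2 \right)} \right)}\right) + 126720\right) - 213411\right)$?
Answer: $\frac{142972851787}{2} \approx 7.1486 \cdot 10^{10}$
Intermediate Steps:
$O{\left(H \right)} = \frac{2}{7}$ ($O{\left(H \right)} = \frac{6}{21} = 6 \cdot \frac{1}{21} = \frac{2}{7}$)
$N{\left(V \right)} = \frac{1}{V^{2}}$
$\left(-396820 - 427566\right) \left(\left(\left(o{\left(-36,-196 \right)} + N{\left(O{\left(-2 \right)} \right)}\right) + 126720\right) - 213411\right) = \left(-396820 - 427566\right) \left(\left(\left(-36 + \frac{1}{\frac{4}{49}}\right) + 126720\right) - 213411\right) = - 824386 \left(\left(\left(-36 + \frac{49}{4}\right) + 126720\right) - 213411\right) = - 824386 \left(\left(- \frac{95}{4} + 126720\right) - 213411\right) = - 824386 \left(\frac{506785}{4} - 213411\right) = \left(-824386\right) \left(- \frac{346859}{4}\right) = \frac{142972851787}{2}$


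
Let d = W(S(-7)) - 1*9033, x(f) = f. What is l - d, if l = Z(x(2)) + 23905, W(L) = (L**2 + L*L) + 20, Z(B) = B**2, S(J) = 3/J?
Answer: 1613160/49 ≈ 32922.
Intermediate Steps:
W(L) = 20 + 2*L**2 (W(L) = (L**2 + L**2) + 20 = 2*L**2 + 20 = 20 + 2*L**2)
l = 23909 (l = 2**2 + 23905 = 4 + 23905 = 23909)
d = -441619/49 (d = (20 + 2*(3/(-7))**2) - 1*9033 = (20 + 2*(3*(-1/7))**2) - 9033 = (20 + 2*(-3/7)**2) - 9033 = (20 + 2*(9/49)) - 9033 = (20 + 18/49) - 9033 = 998/49 - 9033 = -441619/49 ≈ -9012.6)
l - d = 23909 - 1*(-441619/49) = 23909 + 441619/49 = 1613160/49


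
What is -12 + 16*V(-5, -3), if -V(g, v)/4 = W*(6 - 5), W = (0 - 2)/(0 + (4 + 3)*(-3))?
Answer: -380/21 ≈ -18.095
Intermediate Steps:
W = 2/21 (W = -2/(0 + 7*(-3)) = -2/(0 - 21) = -2/(-21) = -2*(-1/21) = 2/21 ≈ 0.095238)
V(g, v) = -8/21 (V(g, v) = -8*(6 - 5)/21 = -8/21)
-12 + 16*V(-5, -3) = -12 + 16*(-8/21) = -12 - 128/21 = -380/21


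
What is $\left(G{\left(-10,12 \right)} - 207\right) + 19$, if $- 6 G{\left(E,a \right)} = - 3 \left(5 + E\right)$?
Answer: $- \frac{381}{2} \approx -190.5$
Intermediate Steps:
$G{\left(E,a \right)} = \frac{5}{2} + \frac{E}{2}$ ($G{\left(E,a \right)} = - \frac{\left(-3\right) \left(5 + E\right)}{6} = - \frac{-15 - 3 E}{6} = \frac{5}{2} + \frac{E}{2}$)
$\left(G{\left(-10,12 \right)} - 207\right) + 19 = \left(\left(\frac{5}{2} + \frac{1}{2} \left(-10\right)\right) - 207\right) + 19 = \left(\left(\frac{5}{2} - 5\right) - 207\right) + 19 = \left(- \frac{5}{2} - 207\right) + 19 = - \frac{419}{2} + 19 = - \frac{381}{2}$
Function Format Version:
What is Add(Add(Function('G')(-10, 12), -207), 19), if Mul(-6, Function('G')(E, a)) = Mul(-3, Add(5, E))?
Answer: Rational(-381, 2) ≈ -190.50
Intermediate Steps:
Function('G')(E, a) = Add(Rational(5, 2), Mul(Rational(1, 2), E)) (Function('G')(E, a) = Mul(Rational(-1, 6), Mul(-3, Add(5, E))) = Mul(Rational(-1, 6), Add(-15, Mul(-3, E))) = Add(Rational(5, 2), Mul(Rational(1, 2), E)))
Add(Add(Function('G')(-10, 12), -207), 19) = Add(Add(Add(Rational(5, 2), Mul(Rational(1, 2), -10)), -207), 19) = Add(Add(Add(Rational(5, 2), -5), -207), 19) = Add(Add(Rational(-5, 2), -207), 19) = Add(Rational(-419, 2), 19) = Rational(-381, 2)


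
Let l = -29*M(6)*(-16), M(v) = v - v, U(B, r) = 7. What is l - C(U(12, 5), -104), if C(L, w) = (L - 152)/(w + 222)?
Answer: 145/118 ≈ 1.2288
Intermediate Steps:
M(v) = 0
C(L, w) = (-152 + L)/(222 + w)
l = 0 (l = -29*0*(-16) = 0*(-16) = 0)
l - C(U(12, 5), -104) = 0 - (-152 + 7)/(222 - 104) = 0 - (-145)/118 = 0 - 1*(-145/118) = 0 + 145/118 = 145/118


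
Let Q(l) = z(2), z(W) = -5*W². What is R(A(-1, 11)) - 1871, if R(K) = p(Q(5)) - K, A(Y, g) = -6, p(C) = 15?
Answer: -1850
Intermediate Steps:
Q(l) = -20 (Q(l) = -5*2² = -5*4 = -20)
R(K) = 15 - K
R(A(-1, 11)) - 1871 = (15 - 1*(-6)) - 1871 = (15 + 6) - 1871 = 21 - 1871 = -1850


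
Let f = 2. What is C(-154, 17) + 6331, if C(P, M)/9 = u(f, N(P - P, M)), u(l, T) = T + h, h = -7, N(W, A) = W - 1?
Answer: 6259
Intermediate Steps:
N(W, A) = -1 + W
u(l, T) = -7 + T (u(l, T) = T - 7 = -7 + T)
C(P, M) = -72 (C(P, M) = 9*(-7 + (-1 + (P - P))) = 9*(-7 + (-1 + 0)) = 9*(-7 - 1) = 9*(-8) = -72)
C(-154, 17) + 6331 = -72 + 6331 = 6259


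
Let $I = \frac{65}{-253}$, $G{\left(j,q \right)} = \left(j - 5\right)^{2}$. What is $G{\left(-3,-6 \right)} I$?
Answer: $- \frac{4160}{253} \approx -16.443$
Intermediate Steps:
$G{\left(j,q \right)} = \left(-5 + j\right)^{2}$
$I = - \frac{65}{253}$ ($I = 65 \left(- \frac{1}{253}\right) = - \frac{65}{253} \approx -0.25692$)
$G{\left(-3,-6 \right)} I = \left(-5 - 3\right)^{2} \left(- \frac{65}{253}\right) = \left(-8\right)^{2} \left(- \frac{65}{253}\right) = 64 \left(- \frac{65}{253}\right) = - \frac{4160}{253}$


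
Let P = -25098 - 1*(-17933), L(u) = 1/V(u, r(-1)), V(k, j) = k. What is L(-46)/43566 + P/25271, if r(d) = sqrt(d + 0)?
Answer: -14358943211/50643993756 ≈ -0.28353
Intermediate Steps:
r(d) = sqrt(d)
L(u) = 1/u
P = -7165 (P = -25098 + 17933 = -7165)
L(-46)/43566 + P/25271 = 1/(-46*43566) - 7165/25271 = -1/46*1/43566 - 7165*1/25271 = -1/2004036 - 7165/25271 = -14358943211/50643993756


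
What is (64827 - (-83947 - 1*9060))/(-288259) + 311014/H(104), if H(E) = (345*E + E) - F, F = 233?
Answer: 84009861292/10305547509 ≈ 8.1519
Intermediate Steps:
H(E) = -233 + 346*E (H(E) = (345*E + E) - 1*233 = 346*E - 233 = -233 + 346*E)
(64827 - (-83947 - 1*9060))/(-288259) + 311014/H(104) = (64827 - (-83947 - 1*9060))/(-288259) + 311014/(-233 + 346*104) = (64827 - (-83947 - 9060))*(-1/288259) + 311014/(-233 + 35984) = (64827 - 1*(-93007))*(-1/288259) + 311014/35751 = (64827 + 93007)*(-1/288259) + 311014*(1/35751) = 157834*(-1/288259) + 311014/35751 = -157834/288259 + 311014/35751 = 84009861292/10305547509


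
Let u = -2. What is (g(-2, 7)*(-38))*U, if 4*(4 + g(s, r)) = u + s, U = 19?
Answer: 3610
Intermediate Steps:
g(s, r) = -9/2 + s/4 (g(s, r) = -4 + (-2 + s)/4 = -4 + (-½ + s/4) = -9/2 + s/4)
(g(-2, 7)*(-38))*U = ((-9/2 + (¼)*(-2))*(-38))*19 = ((-9/2 - ½)*(-38))*19 = -5*(-38)*19 = 190*19 = 3610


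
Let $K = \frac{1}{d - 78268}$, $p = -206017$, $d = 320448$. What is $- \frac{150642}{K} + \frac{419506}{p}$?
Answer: $- \frac{7516010991932026}{206017} \approx -3.6482 \cdot 10^{10}$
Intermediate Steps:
$K = \frac{1}{242180}$ ($K = \frac{1}{320448 - 78268} = \frac{1}{242180} \approx 4.1292 \cdot 10^{-6}$)
$- \frac{150642}{K} + \frac{419506}{p} = - 150642 \frac{1}{\frac{1}{242180}} + \frac{419506}{-206017} = \left(-150642\right) 242180 + 419506 \left(- \frac{1}{206017}\right) = -36482479560 - \frac{419506}{206017} = - \frac{7516010991932026}{206017}$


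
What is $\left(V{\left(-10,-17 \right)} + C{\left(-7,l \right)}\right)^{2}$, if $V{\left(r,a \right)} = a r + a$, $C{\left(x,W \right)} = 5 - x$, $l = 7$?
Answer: $27225$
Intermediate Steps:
$V{\left(r,a \right)} = a + a r$
$\left(V{\left(-10,-17 \right)} + C{\left(-7,l \right)}\right)^{2} = \left(- 17 \left(1 - 10\right) + \left(5 - -7\right)\right)^{2} = \left(\left(-17\right) \left(-9\right) + \left(5 + 7\right)\right)^{2} = \left(153 + 12\right)^{2} = 165^{2} = 27225$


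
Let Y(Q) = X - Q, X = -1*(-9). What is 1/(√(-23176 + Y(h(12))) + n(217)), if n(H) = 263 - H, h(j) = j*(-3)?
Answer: 46/25247 - I*√23131/25247 ≈ 0.001822 - 0.006024*I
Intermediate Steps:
h(j) = -3*j
X = 9
Y(Q) = 9 - Q
1/(√(-23176 + Y(h(12))) + n(217)) = 1/(√(-23176 + (9 - (-3)*12)) + (263 - 1*217)) = 1/(√(-23176 + (9 - 1*(-36))) + (263 - 217)) = 1/(√(-23176 + (9 + 36)) + 46) = 1/(√(-23176 + 45) + 46) = 1/(√(-23131) + 46) = 1/(I*√23131 + 46) = 1/(46 + I*√23131)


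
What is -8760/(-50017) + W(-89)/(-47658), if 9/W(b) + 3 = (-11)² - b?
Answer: 9602083823/54825334278 ≈ 0.17514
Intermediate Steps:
W(b) = 9/(118 - b) (W(b) = 9/(-3 + ((-11)² - b)) = 9/(-3 + (121 - b)) = 9/(118 - b))
-8760/(-50017) + W(-89)/(-47658) = -8760/(-50017) - 9/(-118 - 89)/(-47658) = -8760*(-1/50017) - 9/(-207)*(-1/47658) = 8760/50017 - 9*(-1/207)*(-1/47658) = 8760/50017 + (1/23)*(-1/47658) = 8760/50017 - 1/1096134 = 9602083823/54825334278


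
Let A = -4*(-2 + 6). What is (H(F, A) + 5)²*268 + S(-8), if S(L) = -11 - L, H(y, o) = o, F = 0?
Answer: 32425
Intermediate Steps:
A = -16 (A = -4*4 = -16)
(H(F, A) + 5)²*268 + S(-8) = (-16 + 5)²*268 + (-11 - 1*(-8)) = (-11)²*268 + (-11 + 8) = 121*268 - 3 = 32428 - 3 = 32425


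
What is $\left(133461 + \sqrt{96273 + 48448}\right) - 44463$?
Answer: $88998 + \sqrt{144721} \approx 89378.0$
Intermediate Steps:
$\left(133461 + \sqrt{96273 + 48448}\right) - 44463 = \left(133461 + \sqrt{144721}\right) - 44463 = 88998 + \sqrt{144721}$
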